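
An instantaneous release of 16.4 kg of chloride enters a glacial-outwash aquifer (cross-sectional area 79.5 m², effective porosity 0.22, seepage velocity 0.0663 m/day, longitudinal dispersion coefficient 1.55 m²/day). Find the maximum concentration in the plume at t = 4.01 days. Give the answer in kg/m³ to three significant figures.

0.106 kg/m³

The peak of an instantaneous 1D plume sits at x = vt; there the Gaussian factor is 1 and C_max = M/(n_e·A·√(4πDt)), where n_e·A is the pore area the mass is dissolved in.
√(4πDt) = √(4π × 1.55 × 4.01) = 8.838 m, so C_max = 16.4/(0.22 × 79.5 × 8.838) = 0.106 kg/m³.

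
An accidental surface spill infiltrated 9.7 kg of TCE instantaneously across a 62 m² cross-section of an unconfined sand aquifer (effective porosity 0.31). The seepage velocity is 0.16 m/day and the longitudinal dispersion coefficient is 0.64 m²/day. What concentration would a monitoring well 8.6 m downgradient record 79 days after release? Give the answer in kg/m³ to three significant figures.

For an instantaneous plane source, C(x,t) = M/(n_e·A·√(4πDt)) · exp(−(x−vt)²/(4Dt)), with n_e·A the pore (flow) area.
Plume center vt = 0.16 × 79 = 12.64 m, so the well at 8.6 m is 4.04 m upgradient of the peak.
√(4πDt) = 25.21 m, giving peak height M/(n_e·A·√(4πDt)) = 9.7/(0.31 × 62 × 25.21) = 0.02002 kg/m³.
(x−vt)²/(4Dt) = (-4.04)²/(4 × 0.64 × 79) = 0.08070; exp(−0.08070) = 0.9225.
C = 0.02002 × 0.9225 = 0.0185 kg/m³.

0.0185 kg/m³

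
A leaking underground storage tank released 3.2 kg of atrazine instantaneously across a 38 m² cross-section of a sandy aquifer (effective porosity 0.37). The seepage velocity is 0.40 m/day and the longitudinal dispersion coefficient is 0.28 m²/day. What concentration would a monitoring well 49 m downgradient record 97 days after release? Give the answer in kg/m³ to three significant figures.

For an instantaneous plane source, C(x,t) = M/(n_e·A·√(4πDt)) · exp(−(x−vt)²/(4Dt)), with n_e·A the pore (flow) area.
Plume center vt = 0.40 × 97 = 38.8 m, so the well at 49 m is 10.2 m downgradient of the peak.
√(4πDt) = 18.47 m, giving peak height M/(n_e·A·√(4πDt)) = 3.2/(0.37 × 38 × 18.47) = 0.01232 kg/m³.
(x−vt)²/(4Dt) = (10.2)²/(4 × 0.28 × 97) = 0.9577; exp(−0.9577) = 0.3838.
C = 0.01232 × 0.3838 = 0.00473 kg/m³.

0.00473 kg/m³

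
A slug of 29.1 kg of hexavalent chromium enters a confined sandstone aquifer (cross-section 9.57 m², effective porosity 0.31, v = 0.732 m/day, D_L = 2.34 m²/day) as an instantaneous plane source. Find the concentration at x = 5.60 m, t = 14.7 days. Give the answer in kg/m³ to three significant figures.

For an instantaneous plane source, C(x,t) = M/(n_e·A·√(4πDt)) · exp(−(x−vt)²/(4Dt)), with n_e·A the pore (flow) area.
Plume center vt = 0.732 × 14.7 = 10.7604 m, so the well at 5.60 m is 5.1604 m upgradient of the peak.
√(4πDt) = 20.79 m, giving peak height M/(n_e·A·√(4πDt)) = 29.1/(0.31 × 9.57 × 20.79) = 0.4718 kg/m³.
(x−vt)²/(4Dt) = (-5.1604)²/(4 × 2.34 × 14.7) = 0.1935; exp(−0.1935) = 0.8241.
C = 0.4718 × 0.8241 = 0.389 kg/m³.

0.389 kg/m³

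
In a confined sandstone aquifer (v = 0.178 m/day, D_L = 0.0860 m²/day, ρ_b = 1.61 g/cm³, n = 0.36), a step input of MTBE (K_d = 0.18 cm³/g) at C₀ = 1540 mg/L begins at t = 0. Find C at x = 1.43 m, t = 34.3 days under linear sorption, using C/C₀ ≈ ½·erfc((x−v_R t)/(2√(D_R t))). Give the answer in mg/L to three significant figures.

Retardation factor R = 1 + ρ_b·K_d/n = 1 + 1.61 × 0.18/0.36 = 1.805.
Sorption retards both mechanisms: v_R = v/R = 0.09861 m/day, D_R = D/R = 0.04765 m²/day.
v_R·t = 0.09861 × 34.3 = 3.382323 m; 2√(D_R t) = 2.557 m; argument = (1.43 − 3.382323)/2.557 = -0.7635.
C = C₀ × ½·erfc(-0.7635) = 1540 × 0.8599 = 1320 mg/L.

1320 mg/L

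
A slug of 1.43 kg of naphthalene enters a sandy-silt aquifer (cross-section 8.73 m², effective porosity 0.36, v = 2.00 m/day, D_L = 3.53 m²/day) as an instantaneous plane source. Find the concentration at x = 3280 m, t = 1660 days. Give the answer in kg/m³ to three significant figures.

0.00157 kg/m³

For an instantaneous plane source, C(x,t) = M/(n_e·A·√(4πDt)) · exp(−(x−vt)²/(4Dt)), with n_e·A the pore (flow) area.
Plume center vt = 2.00 × 1660 = 3320 m, so the well at 3280 m is 40 m upgradient of the peak.
√(4πDt) = 271.4 m, giving peak height M/(n_e·A·√(4πDt)) = 1.43/(0.36 × 8.73 × 271.4) = 0.001677 kg/m³.
(x−vt)²/(4Dt) = (-40)²/(4 × 3.53 × 1660) = 0.06826; exp(−0.06826) = 0.9340.
C = 0.001677 × 0.9340 = 0.00157 kg/m³.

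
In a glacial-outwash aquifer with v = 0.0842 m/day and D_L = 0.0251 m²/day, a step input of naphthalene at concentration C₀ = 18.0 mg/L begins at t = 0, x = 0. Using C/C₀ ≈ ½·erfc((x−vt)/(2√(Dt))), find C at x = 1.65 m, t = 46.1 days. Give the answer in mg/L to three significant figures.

16.7 mg/L

For a continuous step input, C/C₀ ≈ ½·erfc((x−vt)/(2√(Dt))).
vt = 0.0842 × 46.1 = 3.88162 m and 2√(Dt) = 2√(0.0251 × 46.1) = 2.151 m.
Argument (x−vt)/(2√(Dt)) = (1.65 − 3.88162)/2.151 = -1.037; ½·erfc(-1.037) = 0.9287.
C = 18.0 × 0.9287 = 16.7 mg/L.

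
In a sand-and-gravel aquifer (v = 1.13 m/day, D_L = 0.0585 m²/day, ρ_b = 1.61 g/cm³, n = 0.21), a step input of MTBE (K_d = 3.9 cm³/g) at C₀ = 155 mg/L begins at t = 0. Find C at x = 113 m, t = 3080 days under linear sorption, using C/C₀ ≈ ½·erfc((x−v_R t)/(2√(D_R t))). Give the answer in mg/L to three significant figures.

70.9 mg/L

Retardation factor R = 1 + ρ_b·K_d/n = 1 + 1.61 × 3.9/0.21 = 30.90.
Sorption retards both mechanisms: v_R = v/R = 0.03657 m/day, D_R = D/R = 0.001893 m²/day.
v_R·t = 0.03657 × 3080 = 112.6356 m; 2√(D_R t) = 4.829 m; argument = (113 − 112.6356)/4.829 = 0.07546.
C = C₀ × ½·erfc(0.07546) = 155 × 0.4575 = 70.9 mg/L.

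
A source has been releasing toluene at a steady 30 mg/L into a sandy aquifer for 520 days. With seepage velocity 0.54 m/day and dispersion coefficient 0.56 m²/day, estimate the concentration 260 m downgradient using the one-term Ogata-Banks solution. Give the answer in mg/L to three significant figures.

For a continuous step input, C/C₀ ≈ ½·erfc((x−vt)/(2√(Dt))).
vt = 0.54 × 520 = 280.8 m and 2√(Dt) = 2√(0.56 × 520) = 34.13 m.
Argument (x−vt)/(2√(Dt)) = (260 − 280.8)/34.13 = -0.6094; ½·erfc(-0.6094) = 0.8056.
C = 30 × 0.8056 = 24.2 mg/L.

24.2 mg/L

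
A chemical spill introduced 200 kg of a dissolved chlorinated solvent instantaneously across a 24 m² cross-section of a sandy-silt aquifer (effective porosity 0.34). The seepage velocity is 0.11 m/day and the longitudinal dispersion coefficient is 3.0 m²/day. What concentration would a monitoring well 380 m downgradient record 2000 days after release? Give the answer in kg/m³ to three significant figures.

For an instantaneous plane source, C(x,t) = M/(n_e·A·√(4πDt)) · exp(−(x−vt)²/(4Dt)), with n_e·A the pore (flow) area.
Plume center vt = 0.11 × 2000 = 220 m, so the well at 380 m is 160 m downgradient of the peak.
√(4πDt) = 274.6 m, giving peak height M/(n_e·A·√(4πDt)) = 200/(0.34 × 24 × 274.6) = 0.08926 kg/m³.
(x−vt)²/(4Dt) = (160)²/(4 × 3.0 × 2000) = 1.067; exp(−1.067) = 0.3440.
C = 0.08926 × 0.3440 = 0.0307 kg/m³.

0.0307 kg/m³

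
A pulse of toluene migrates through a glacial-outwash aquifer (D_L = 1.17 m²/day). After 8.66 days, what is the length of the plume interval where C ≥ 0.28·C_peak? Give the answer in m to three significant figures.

The plume is Gaussian with σ = √(2Dt) = √(2 × 1.17 × 8.66) = 4.502 m.
C/C_peak = exp(−Δx²/(2σ²)) = 0.28 ⇒ Δx = σ·√(−2 ln 0.28) = 4.502 × 1.596 = 7.185 m.
Width = 2Δx = 14.4 m.

14.4 m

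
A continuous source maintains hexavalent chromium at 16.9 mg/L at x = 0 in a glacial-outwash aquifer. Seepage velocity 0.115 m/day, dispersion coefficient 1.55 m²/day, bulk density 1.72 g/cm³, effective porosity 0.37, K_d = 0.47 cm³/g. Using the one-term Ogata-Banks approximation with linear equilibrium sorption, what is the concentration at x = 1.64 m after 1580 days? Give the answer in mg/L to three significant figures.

Retardation factor R = 1 + ρ_b·K_d/n = 1 + 1.72 × 0.47/0.37 = 3.185.
Sorption retards both mechanisms: v_R = v/R = 0.03611 m/day, D_R = D/R = 0.4867 m²/day.
v_R·t = 0.03611 × 1580 = 57.0538 m; 2√(D_R t) = 55.46 m; argument = (1.64 − 57.0538)/55.46 = -0.9992.
C = C₀ × ½·erfc(-0.9992) = 16.9 × 0.9212 = 15.6 mg/L.

15.6 mg/L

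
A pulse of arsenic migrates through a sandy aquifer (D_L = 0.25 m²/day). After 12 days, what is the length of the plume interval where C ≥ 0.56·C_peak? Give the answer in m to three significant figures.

The plume is Gaussian with σ = √(2Dt) = √(2 × 0.25 × 12) = 2.449 m.
C/C_peak = exp(−Δx²/(2σ²)) = 0.56 ⇒ Δx = σ·√(−2 ln 0.56) = 2.449 × 1.077 = 2.638 m.
Width = 2Δx = 5.28 m.

5.28 m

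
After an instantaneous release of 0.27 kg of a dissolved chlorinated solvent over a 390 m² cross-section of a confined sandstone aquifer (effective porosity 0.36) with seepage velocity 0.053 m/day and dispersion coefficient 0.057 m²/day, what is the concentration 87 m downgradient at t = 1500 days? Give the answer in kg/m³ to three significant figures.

For an instantaneous plane source, C(x,t) = M/(n_e·A·√(4πDt)) · exp(−(x−vt)²/(4Dt)), with n_e·A the pore (flow) area.
Plume center vt = 0.053 × 1500 = 79.5 m, so the well at 87 m is 7.5 m downgradient of the peak.
√(4πDt) = 32.78 m, giving peak height M/(n_e·A·√(4πDt)) = 0.27/(0.36 × 390 × 32.78) = 5.867e-05 kg/m³.
(x−vt)²/(4Dt) = (7.5)²/(4 × 0.057 × 1500) = 0.1645; exp(−0.1645) = 0.8483.
C = 5.867e-05 × 0.8483 = 4.98e-05 kg/m³.

4.98e-05 kg/m³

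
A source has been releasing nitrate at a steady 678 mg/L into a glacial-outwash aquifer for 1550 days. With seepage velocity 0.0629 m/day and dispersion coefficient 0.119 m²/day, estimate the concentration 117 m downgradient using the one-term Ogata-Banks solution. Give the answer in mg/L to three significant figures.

105 mg/L

For a continuous step input, C/C₀ ≈ ½·erfc((x−vt)/(2√(Dt))).
vt = 0.0629 × 1550 = 97.495 m and 2√(Dt) = 2√(0.119 × 1550) = 27.16 m.
Argument (x−vt)/(2√(Dt)) = (117 − 97.495)/27.16 = 0.7182; ½·erfc(0.7182) = 0.1549.
C = 678 × 0.1549 = 105 mg/L.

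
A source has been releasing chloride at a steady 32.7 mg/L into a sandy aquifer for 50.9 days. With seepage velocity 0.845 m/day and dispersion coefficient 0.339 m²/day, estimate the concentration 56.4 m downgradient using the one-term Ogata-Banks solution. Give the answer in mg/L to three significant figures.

For a continuous step input, C/C₀ ≈ ½·erfc((x−vt)/(2√(Dt))).
vt = 0.845 × 50.9 = 43.0105 m and 2√(Dt) = 2√(0.339 × 50.9) = 8.308 m.
Argument (x−vt)/(2√(Dt)) = (56.4 − 43.0105)/8.308 = 1.612; ½·erfc(1.612) = 0.01131.
C = 32.7 × 0.01131 = 0.370 mg/L.

0.370 mg/L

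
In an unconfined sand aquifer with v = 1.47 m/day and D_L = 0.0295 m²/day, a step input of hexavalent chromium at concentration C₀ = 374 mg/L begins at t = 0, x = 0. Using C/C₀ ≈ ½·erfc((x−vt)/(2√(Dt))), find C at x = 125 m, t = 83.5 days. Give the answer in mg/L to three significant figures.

For a continuous step input, C/C₀ ≈ ½·erfc((x−vt)/(2√(Dt))).
vt = 1.47 × 83.5 = 122.745 m and 2√(Dt) = 2√(0.0295 × 83.5) = 3.139 m.
Argument (x−vt)/(2√(Dt)) = (125 − 122.745)/3.139 = 0.7184; ½·erfc(0.7184) = 0.1548.
C = 374 × 0.1548 = 57.9 mg/L.

57.9 mg/L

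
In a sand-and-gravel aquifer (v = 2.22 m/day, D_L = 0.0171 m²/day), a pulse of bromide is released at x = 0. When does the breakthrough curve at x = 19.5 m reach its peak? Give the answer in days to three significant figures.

For the 1D instantaneous-source solution, setting ∂C/∂t = 0 at fixed x gives v²t² + 2Dt − x² = 0, so t = (√(D² + v²x²) − D)/v².
√(D² + v²x²) = √(0.0171² + 2.22² × 19.5²) = 43.29; v² = 4.9284.
t = (43.29 − 0.0171)/4.9284 = 8.78 days (vs. the pure-advection estimate x/v = 8.78 d).

8.78 days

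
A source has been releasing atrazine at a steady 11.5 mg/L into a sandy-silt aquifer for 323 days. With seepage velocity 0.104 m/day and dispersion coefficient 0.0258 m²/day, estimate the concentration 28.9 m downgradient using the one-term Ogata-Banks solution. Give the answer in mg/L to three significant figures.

For a continuous step input, C/C₀ ≈ ½·erfc((x−vt)/(2√(Dt))).
vt = 0.104 × 323 = 33.592 m and 2√(Dt) = 2√(0.0258 × 323) = 5.774 m.
Argument (x−vt)/(2√(Dt)) = (28.9 − 33.592)/5.774 = -0.8126; ½·erfc(-0.8126) = 0.8748.
C = 11.5 × 0.8748 = 10.1 mg/L.

10.1 mg/L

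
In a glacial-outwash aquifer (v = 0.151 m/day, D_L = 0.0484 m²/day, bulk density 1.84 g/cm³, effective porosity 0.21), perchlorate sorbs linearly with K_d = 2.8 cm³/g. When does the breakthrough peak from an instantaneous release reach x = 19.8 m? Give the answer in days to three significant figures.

3290 days

Retardation factor R = 1 + ρ_b·K_d/n = 1 + 1.84 × 2.8/0.21 = 25.53.
Sorption retards both mechanisms: v_R = v/R = 0.005915 m/day, D_R = D/R = 0.001896 m²/day.
Peak time from v_R²t² + 2D_R t − x² = 0: t = (√(D_R² + v_R²x²) − D_R)/v_R².
√(D_R² + v_R²x²) = √(0.001896² + 0.005915² × 19.8²) = 0.1171; v_R² = 3.499e-05.
t = (0.1171 − 0.001896)/3.499e-05 = 3290 days.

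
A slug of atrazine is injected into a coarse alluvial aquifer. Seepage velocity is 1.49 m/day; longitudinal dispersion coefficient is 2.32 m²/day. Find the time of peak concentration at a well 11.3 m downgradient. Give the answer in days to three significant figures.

For the 1D instantaneous-source solution, setting ∂C/∂t = 0 at fixed x gives v²t² + 2Dt − x² = 0, so t = (√(D² + v²x²) − D)/v².
√(D² + v²x²) = √(2.32² + 1.49² × 11.3²) = 17.00; v² = 2.2201.
t = (17.00 − 2.32)/2.2201 = 6.61 days (vs. the pure-advection estimate x/v = 7.58 d).

6.61 days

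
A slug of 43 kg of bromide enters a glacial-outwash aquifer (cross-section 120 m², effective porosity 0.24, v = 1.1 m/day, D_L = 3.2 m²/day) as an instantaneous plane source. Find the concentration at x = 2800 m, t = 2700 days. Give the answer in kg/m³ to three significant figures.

0.00196 kg/m³

For an instantaneous plane source, C(x,t) = M/(n_e·A·√(4πDt)) · exp(−(x−vt)²/(4Dt)), with n_e·A the pore (flow) area.
Plume center vt = 1.1 × 2700 = 2970 m, so the well at 2800 m is 170 m upgradient of the peak.
√(4πDt) = 329.5 m, giving peak height M/(n_e·A·√(4πDt)) = 43/(0.24 × 120 × 329.5) = 0.004531 kg/m³.
(x−vt)²/(4Dt) = (-170)²/(4 × 3.2 × 2700) = 0.8362; exp(−0.8362) = 0.4334.
C = 0.004531 × 0.4334 = 0.00196 kg/m³.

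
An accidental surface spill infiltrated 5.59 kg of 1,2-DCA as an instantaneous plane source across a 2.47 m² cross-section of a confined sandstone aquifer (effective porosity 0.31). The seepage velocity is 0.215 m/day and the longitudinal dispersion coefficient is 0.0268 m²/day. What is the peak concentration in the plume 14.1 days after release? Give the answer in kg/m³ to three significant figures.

The peak of an instantaneous 1D plume sits at x = vt; there the Gaussian factor is 1 and C_max = M/(n_e·A·√(4πDt)), where n_e·A is the pore area the mass is dissolved in.
√(4πDt) = √(4π × 0.0268 × 14.1) = 2.179 m, so C_max = 5.59/(0.31 × 2.47 × 2.179) = 3.35 kg/m³.

3.35 kg/m³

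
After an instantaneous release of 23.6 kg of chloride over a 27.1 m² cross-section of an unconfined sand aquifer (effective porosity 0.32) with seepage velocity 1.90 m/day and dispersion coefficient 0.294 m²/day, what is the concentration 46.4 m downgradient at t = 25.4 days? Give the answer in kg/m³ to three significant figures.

For an instantaneous plane source, C(x,t) = M/(n_e·A·√(4πDt)) · exp(−(x−vt)²/(4Dt)), with n_e·A the pore (flow) area.
Plume center vt = 1.90 × 25.4 = 48.26 m, so the well at 46.4 m is 1.86 m upgradient of the peak.
√(4πDt) = 9.687 m, giving peak height M/(n_e·A·√(4πDt)) = 23.6/(0.32 × 27.1 × 9.687) = 0.2809 kg/m³.
(x−vt)²/(4Dt) = (-1.86)²/(4 × 0.294 × 25.4) = 0.1158; exp(−0.1158) = 0.8907.
C = 0.2809 × 0.8907 = 0.250 kg/m³.

0.250 kg/m³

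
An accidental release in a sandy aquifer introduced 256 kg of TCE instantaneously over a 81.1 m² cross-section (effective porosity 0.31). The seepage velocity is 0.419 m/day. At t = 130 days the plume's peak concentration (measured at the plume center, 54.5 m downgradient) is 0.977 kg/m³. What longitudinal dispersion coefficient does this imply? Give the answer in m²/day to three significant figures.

At the plume center C_max = M/(n_e·A·√(4πDt)), so D = M²/(4πt·(n_e·A·C_max)²).
n_e·A·C_max = 0.31 × 81.1 × 0.977 = 24.56 kg/m.
D = 256²/(4π × 130 × 24.56²) = 0.0665 m²/day.

0.0665 m²/day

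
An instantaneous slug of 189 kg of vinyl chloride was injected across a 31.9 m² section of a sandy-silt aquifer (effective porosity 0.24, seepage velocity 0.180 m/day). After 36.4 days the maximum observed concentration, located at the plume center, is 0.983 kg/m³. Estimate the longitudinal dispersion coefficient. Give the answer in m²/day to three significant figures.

At the plume center C_max = M/(n_e·A·√(4πDt)), so D = M²/(4πt·(n_e·A·C_max)²).
n_e·A·C_max = 0.24 × 31.9 × 0.983 = 7.526 kg/m.
D = 189²/(4π × 36.4 × 7.526²) = 1.38 m²/day.

1.38 m²/day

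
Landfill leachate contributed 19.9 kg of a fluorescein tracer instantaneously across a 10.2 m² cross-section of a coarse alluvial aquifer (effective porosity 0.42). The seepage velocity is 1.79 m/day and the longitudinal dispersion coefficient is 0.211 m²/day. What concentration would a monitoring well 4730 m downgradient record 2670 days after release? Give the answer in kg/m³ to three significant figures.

0.0188 kg/m³

For an instantaneous plane source, C(x,t) = M/(n_e·A·√(4πDt)) · exp(−(x−vt)²/(4Dt)), with n_e·A the pore (flow) area.
Plume center vt = 1.79 × 2670 = 4779.3 m, so the well at 4730 m is 49.3 m upgradient of the peak.
√(4πDt) = 84.14 m, giving peak height M/(n_e·A·√(4πDt)) = 19.9/(0.42 × 10.2 × 84.14) = 0.05521 kg/m³.
(x−vt)²/(4Dt) = (-49.3)²/(4 × 0.211 × 2670) = 1.079; exp(−1.079) = 0.3399.
C = 0.05521 × 0.3399 = 0.0188 kg/m³.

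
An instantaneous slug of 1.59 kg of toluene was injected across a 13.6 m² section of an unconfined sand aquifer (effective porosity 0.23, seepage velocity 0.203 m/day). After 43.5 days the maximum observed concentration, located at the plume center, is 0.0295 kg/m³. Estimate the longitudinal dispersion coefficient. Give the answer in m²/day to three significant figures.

At the plume center C_max = M/(n_e·A·√(4πDt)), so D = M²/(4πt·(n_e·A·C_max)²).
n_e·A·C_max = 0.23 × 13.6 × 0.0295 = 0.09228 kg/m.
D = 1.59²/(4π × 43.5 × 0.09228²) = 0.543 m²/day.

0.543 m²/day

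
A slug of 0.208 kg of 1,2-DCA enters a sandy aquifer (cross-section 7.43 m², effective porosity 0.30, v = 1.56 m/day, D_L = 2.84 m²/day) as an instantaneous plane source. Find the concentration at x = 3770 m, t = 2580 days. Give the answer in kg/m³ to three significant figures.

For an instantaneous plane source, C(x,t) = M/(n_e·A·√(4πDt)) · exp(−(x−vt)²/(4Dt)), with n_e·A the pore (flow) area.
Plume center vt = 1.56 × 2580 = 4024.8 m, so the well at 3770 m is 254.8 m upgradient of the peak.
√(4πDt) = 303.4 m, giving peak height M/(n_e·A·√(4πDt)) = 0.208/(0.30 × 7.43 × 303.4) = 0.0003076 kg/m³.
(x−vt)²/(4Dt) = (-254.8)²/(4 × 2.84 × 2580) = 2.215; exp(−2.215) = 0.1092.
C = 0.0003076 × 0.1092 = 3.36e-05 kg/m³.

3.36e-05 kg/m³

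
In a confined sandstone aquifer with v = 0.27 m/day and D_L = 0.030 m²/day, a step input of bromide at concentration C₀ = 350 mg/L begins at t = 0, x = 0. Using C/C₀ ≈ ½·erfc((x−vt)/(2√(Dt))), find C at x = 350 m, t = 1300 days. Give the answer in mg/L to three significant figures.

For a continuous step input, C/C₀ ≈ ½·erfc((x−vt)/(2√(Dt))).
vt = 0.27 × 1300 = 351 m and 2√(Dt) = 2√(0.030 × 1300) = 12.49 m.
Argument (x−vt)/(2√(Dt)) = (350 − 351)/12.49 = -0.08006; ½·erfc(-0.08006) = 0.5451.
C = 350 × 0.5451 = 191 mg/L.

191 mg/L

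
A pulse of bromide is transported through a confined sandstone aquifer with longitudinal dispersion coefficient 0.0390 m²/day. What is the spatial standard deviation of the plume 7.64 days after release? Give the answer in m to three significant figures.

Dispersive spreading gives a Gaussian with σ² = 2Dt; advection only shifts the center.
σ = √(2 × 0.0390 × 7.64) = 0.772 m.

0.772 m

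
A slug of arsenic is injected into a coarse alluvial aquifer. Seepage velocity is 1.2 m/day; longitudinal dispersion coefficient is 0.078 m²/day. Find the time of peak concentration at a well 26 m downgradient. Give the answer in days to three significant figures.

For the 1D instantaneous-source solution, setting ∂C/∂t = 0 at fixed x gives v²t² + 2Dt − x² = 0, so t = (√(D² + v²x²) − D)/v².
√(D² + v²x²) = √(0.078² + 1.2² × 26²) = 31.20; v² = 1.44.
t = (31.20 − 0.078)/1.44 = 21.6 days (vs. the pure-advection estimate x/v = 21.7 d).

21.6 days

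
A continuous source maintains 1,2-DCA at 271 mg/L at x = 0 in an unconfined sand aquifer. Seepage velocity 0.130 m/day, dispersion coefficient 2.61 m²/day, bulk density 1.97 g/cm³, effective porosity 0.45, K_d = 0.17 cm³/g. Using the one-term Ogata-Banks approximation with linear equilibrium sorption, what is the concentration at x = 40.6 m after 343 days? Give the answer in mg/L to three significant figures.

86.6 mg/L

Retardation factor R = 1 + ρ_b·K_d/n = 1 + 1.97 × 0.17/0.45 = 1.744.
Sorption retards both mechanisms: v_R = v/R = 0.07454 m/day, D_R = D/R = 1.497 m²/day.
v_R·t = 0.07454 × 343 = 25.56722 m; 2√(D_R t) = 45.32 m; argument = (40.6 − 25.56722)/45.32 = 0.3317.
C = C₀ × ½·erfc(0.3317) = 271 × 0.3195 = 86.6 mg/L.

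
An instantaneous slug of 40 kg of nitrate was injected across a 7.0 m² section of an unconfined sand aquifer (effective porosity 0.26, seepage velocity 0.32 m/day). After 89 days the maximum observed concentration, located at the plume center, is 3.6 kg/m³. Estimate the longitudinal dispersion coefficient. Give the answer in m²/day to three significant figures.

At the plume center C_max = M/(n_e·A·√(4πDt)), so D = M²/(4πt·(n_e·A·C_max)²).
n_e·A·C_max = 0.26 × 7.0 × 3.6 = 6.552 kg/m.
D = 40²/(4π × 89 × 6.552²) = 0.0333 m²/day.

0.0333 m²/day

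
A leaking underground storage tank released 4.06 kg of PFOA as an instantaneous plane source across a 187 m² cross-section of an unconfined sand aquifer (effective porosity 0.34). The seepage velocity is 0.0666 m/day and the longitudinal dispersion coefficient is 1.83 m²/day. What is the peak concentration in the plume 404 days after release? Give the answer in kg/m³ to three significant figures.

0.000662 kg/m³

The peak of an instantaneous 1D plume sits at x = vt; there the Gaussian factor is 1 and C_max = M/(n_e·A·√(4πDt)), where n_e·A is the pore area the mass is dissolved in.
√(4πDt) = √(4π × 1.83 × 404) = 96.39 m, so C_max = 4.06/(0.34 × 187 × 96.39) = 0.000662 kg/m³.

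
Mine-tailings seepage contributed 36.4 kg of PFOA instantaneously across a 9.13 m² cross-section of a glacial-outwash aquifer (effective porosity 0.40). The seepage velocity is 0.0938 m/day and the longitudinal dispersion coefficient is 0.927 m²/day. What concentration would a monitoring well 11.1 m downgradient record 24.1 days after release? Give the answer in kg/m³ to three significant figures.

For an instantaneous plane source, C(x,t) = M/(n_e·A·√(4πDt)) · exp(−(x−vt)²/(4Dt)), with n_e·A the pore (flow) area.
Plume center vt = 0.0938 × 24.1 = 2.26058 m, so the well at 11.1 m is 8.83942 m downgradient of the peak.
√(4πDt) = 16.76 m, giving peak height M/(n_e·A·√(4πDt)) = 36.4/(0.40 × 9.13 × 16.76) = 0.5947 kg/m³.
(x−vt)²/(4Dt) = (8.83942)²/(4 × 0.927 × 24.1) = 0.8744; exp(−0.8744) = 0.4171.
C = 0.5947 × 0.4171 = 0.248 kg/m³.

0.248 kg/m³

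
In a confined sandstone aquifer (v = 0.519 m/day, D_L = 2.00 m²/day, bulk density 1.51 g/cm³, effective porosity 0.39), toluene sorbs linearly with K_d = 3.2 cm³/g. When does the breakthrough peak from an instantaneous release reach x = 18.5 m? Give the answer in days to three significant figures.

388 days

Retardation factor R = 1 + ρ_b·K_d/n = 1 + 1.51 × 3.2/0.39 = 13.39.
Sorption retards both mechanisms: v_R = v/R = 0.03876 m/day, D_R = D/R = 0.1494 m²/day.
Peak time from v_R²t² + 2D_R t − x² = 0: t = (√(D_R² + v_R²x²) − D_R)/v_R².
√(D_R² + v_R²x²) = √(0.1494² + 0.03876² × 18.5²) = 0.7325; v_R² = 0.001502.
t = (0.7325 − 0.1494)/0.001502 = 388 days.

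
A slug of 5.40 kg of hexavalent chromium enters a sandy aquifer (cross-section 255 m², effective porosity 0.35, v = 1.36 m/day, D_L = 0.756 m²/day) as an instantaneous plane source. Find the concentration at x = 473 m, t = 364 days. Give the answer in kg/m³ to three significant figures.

For an instantaneous plane source, C(x,t) = M/(n_e·A·√(4πDt)) · exp(−(x−vt)²/(4Dt)), with n_e·A the pore (flow) area.
Plume center vt = 1.36 × 364 = 495.04 m, so the well at 473 m is 22.04 m upgradient of the peak.
√(4πDt) = 58.81 m, giving peak height M/(n_e·A·√(4πDt)) = 5.40/(0.35 × 255 × 58.81) = 0.001029 kg/m³.
(x−vt)²/(4Dt) = (-22.04)²/(4 × 0.756 × 364) = 0.4413; exp(−0.4413) = 0.6432.
C = 0.001029 × 0.6432 = 0.000662 kg/m³.

0.000662 kg/m³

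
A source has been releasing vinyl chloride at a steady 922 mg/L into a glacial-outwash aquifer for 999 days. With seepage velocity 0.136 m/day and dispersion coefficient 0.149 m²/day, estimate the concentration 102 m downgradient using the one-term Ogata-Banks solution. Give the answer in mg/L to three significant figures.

For a continuous step input, C/C₀ ≈ ½·erfc((x−vt)/(2√(Dt))).
vt = 0.136 × 999 = 135.864 m and 2√(Dt) = 2√(0.149 × 999) = 24.40 m.
Argument (x−vt)/(2√(Dt)) = (102 − 135.864)/24.40 = -1.388; ½·erfc(-1.388) = 0.9752.
C = 922 × 0.9752 = 899 mg/L.

899 mg/L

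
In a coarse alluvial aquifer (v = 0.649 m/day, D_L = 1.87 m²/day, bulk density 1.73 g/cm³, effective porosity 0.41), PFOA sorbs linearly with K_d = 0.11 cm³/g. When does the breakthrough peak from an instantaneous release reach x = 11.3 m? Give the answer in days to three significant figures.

Retardation factor R = 1 + ρ_b·K_d/n = 1 + 1.73 × 0.11/0.41 = 1.464.
Sorption retards both mechanisms: v_R = v/R = 0.4433 m/day, D_R = D/R = 1.277 m²/day.
Peak time from v_R²t² + 2D_R t − x² = 0: t = (√(D_R² + v_R²x²) − D_R)/v_R².
√(D_R² + v_R²x²) = √(1.277² + 0.4433² × 11.3²) = 5.169; v_R² = 0.1965.
t = (5.169 − 1.277)/0.1965 = 19.8 days.

19.8 days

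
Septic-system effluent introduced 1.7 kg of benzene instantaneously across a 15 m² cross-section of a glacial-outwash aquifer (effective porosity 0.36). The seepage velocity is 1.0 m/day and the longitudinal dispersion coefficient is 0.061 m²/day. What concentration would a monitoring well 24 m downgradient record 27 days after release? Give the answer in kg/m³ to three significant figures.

For an instantaneous plane source, C(x,t) = M/(n_e·A·√(4πDt)) · exp(−(x−vt)²/(4Dt)), with n_e·A the pore (flow) area.
Plume center vt = 1.0 × 27 = 27 m, so the well at 24 m is 3 m upgradient of the peak.
√(4πDt) = 4.549 m, giving peak height M/(n_e·A·√(4πDt)) = 1.7/(0.36 × 15 × 4.549) = 0.06921 kg/m³.
(x−vt)²/(4Dt) = (-3)²/(4 × 0.061 × 27) = 1.366; exp(−1.366) = 0.2551.
C = 0.06921 × 0.2551 = 0.0177 kg/m³.

0.0177 kg/m³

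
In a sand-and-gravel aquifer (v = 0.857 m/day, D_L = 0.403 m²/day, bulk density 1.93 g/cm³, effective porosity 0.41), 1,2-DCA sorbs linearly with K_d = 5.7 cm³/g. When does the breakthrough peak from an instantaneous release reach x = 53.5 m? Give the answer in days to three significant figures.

1720 days

Retardation factor R = 1 + ρ_b·K_d/n = 1 + 1.93 × 5.7/0.41 = 27.83.
Sorption retards both mechanisms: v_R = v/R = 0.03079 m/day, D_R = D/R = 0.01448 m²/day.
Peak time from v_R²t² + 2D_R t − x² = 0: t = (√(D_R² + v_R²x²) − D_R)/v_R².
√(D_R² + v_R²x²) = √(0.01448² + 0.03079² × 53.5²) = 1.647; v_R² = 0.0009480.
t = (1.647 − 0.01448)/0.0009480 = 1720 days.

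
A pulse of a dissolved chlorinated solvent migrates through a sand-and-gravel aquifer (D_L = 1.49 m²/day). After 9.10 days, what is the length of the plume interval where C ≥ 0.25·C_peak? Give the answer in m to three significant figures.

The plume is Gaussian with σ = √(2Dt) = √(2 × 1.49 × 9.10) = 5.207 m.
C/C_peak = exp(−Δx²/(2σ²)) = 0.25 ⇒ Δx = σ·√(−2 ln 0.25) = 5.207 × 1.665 = 8.670 m.
Width = 2Δx = 17.3 m.

17.3 m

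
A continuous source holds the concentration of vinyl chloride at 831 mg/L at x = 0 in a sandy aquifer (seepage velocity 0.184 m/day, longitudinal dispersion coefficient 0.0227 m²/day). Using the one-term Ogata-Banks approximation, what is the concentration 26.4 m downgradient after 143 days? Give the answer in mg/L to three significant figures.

For a continuous step input, C/C₀ ≈ ½·erfc((x−vt)/(2√(Dt))).
vt = 0.184 × 143 = 26.312 m and 2√(Dt) = 2√(0.0227 × 143) = 3.603 m.
Argument (x−vt)/(2√(Dt)) = (26.4 − 26.312)/3.603 = 0.02442; ½·erfc(0.02442) = 0.4862.
C = 831 × 0.4862 = 404 mg/L.

404 mg/L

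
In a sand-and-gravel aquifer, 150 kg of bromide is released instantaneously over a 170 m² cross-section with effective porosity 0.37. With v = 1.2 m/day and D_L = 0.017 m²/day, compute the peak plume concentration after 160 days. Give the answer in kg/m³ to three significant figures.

The peak of an instantaneous 1D plume sits at x = vt; there the Gaussian factor is 1 and C_max = M/(n_e·A·√(4πDt)), where n_e·A is the pore area the mass is dissolved in.
√(4πDt) = √(4π × 0.017 × 160) = 5.846 m, so C_max = 150/(0.37 × 170 × 5.846) = 0.408 kg/m³.

0.408 kg/m³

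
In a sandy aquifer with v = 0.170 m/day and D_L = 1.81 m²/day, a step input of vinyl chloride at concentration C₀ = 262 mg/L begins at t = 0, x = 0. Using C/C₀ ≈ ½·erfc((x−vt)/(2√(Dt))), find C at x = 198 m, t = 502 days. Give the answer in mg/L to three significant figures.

For a continuous step input, C/C₀ ≈ ½·erfc((x−vt)/(2√(Dt))).
vt = 0.170 × 502 = 85.34 m and 2√(Dt) = 2√(1.81 × 502) = 60.29 m.
Argument (x−vt)/(2√(Dt)) = (198 − 85.34)/60.29 = 1.869; ½·erfc(1.869) = 0.004107.
C = 262 × 0.004107 = 1.08 mg/L.

1.08 mg/L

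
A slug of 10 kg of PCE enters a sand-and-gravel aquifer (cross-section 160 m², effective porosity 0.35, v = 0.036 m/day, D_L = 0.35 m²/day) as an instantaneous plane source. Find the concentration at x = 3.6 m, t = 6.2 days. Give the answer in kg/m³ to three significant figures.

For an instantaneous plane source, C(x,t) = M/(n_e·A·√(4πDt)) · exp(−(x−vt)²/(4Dt)), with n_e·A the pore (flow) area.
Plume center vt = 0.036 × 6.2 = 0.2232 m, so the well at 3.6 m is 3.3768 m downgradient of the peak.
√(4πDt) = 5.222 m, giving peak height M/(n_e·A·√(4πDt)) = 10/(0.35 × 160 × 5.222) = 0.03420 kg/m³.
(x−vt)²/(4Dt) = (3.3768)²/(4 × 0.35 × 6.2) = 1.314; exp(−1.314) = 0.2687.
C = 0.03420 × 0.2687 = 0.00919 kg/m³.

0.00919 kg/m³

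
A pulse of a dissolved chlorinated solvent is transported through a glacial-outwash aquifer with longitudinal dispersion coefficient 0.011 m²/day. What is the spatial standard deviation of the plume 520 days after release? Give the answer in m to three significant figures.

3.38 m

Dispersive spreading gives a Gaussian with σ² = 2Dt; advection only shifts the center.
σ = √(2 × 0.011 × 520) = 3.38 m.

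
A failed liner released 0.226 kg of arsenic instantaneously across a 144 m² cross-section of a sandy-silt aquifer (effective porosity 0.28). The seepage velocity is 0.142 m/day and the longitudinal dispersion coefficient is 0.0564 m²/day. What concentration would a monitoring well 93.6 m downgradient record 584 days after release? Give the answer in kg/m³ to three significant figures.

0.000116 kg/m³

For an instantaneous plane source, C(x,t) = M/(n_e·A·√(4πDt)) · exp(−(x−vt)²/(4Dt)), with n_e·A the pore (flow) area.
Plume center vt = 0.142 × 584 = 82.928 m, so the well at 93.6 m is 10.672 m downgradient of the peak.
√(4πDt) = 20.34 m, giving peak height M/(n_e·A·√(4πDt)) = 0.226/(0.28 × 144 × 20.34) = 0.0002756 kg/m³.
(x−vt)²/(4Dt) = (10.672)²/(4 × 0.0564 × 584) = 0.8644; exp(−0.8644) = 0.4213.
C = 0.0002756 × 0.4213 = 0.000116 kg/m³.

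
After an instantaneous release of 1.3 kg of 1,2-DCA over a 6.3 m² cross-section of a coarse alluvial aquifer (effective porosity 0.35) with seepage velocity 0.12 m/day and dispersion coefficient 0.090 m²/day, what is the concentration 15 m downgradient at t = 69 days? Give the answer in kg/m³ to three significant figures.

0.0108 kg/m³

For an instantaneous plane source, C(x,t) = M/(n_e·A·√(4πDt)) · exp(−(x−vt)²/(4Dt)), with n_e·A the pore (flow) area.
Plume center vt = 0.12 × 69 = 8.28 m, so the well at 15 m is 6.72 m downgradient of the peak.
√(4πDt) = 8.834 m, giving peak height M/(n_e·A·√(4πDt)) = 1.3/(0.35 × 6.3 × 8.834) = 0.06674 kg/m³.
(x−vt)²/(4Dt) = (6.72)²/(4 × 0.090 × 69) = 1.818; exp(−1.818) = 0.1624.
C = 0.06674 × 0.1624 = 0.0108 kg/m³.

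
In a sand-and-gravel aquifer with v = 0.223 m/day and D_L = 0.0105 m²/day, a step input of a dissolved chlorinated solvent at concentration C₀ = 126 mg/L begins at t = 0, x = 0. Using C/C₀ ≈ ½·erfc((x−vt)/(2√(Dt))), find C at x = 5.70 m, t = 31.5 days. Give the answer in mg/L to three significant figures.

119 mg/L

For a continuous step input, C/C₀ ≈ ½·erfc((x−vt)/(2√(Dt))).
vt = 0.223 × 31.5 = 7.0245 m and 2√(Dt) = 2√(0.0105 × 31.5) = 1.150 m.
Argument (x−vt)/(2√(Dt)) = (5.70 − 7.0245)/1.150 = -1.152; ½·erfc(-1.152) = 0.9484.
C = 126 × 0.9484 = 119 mg/L.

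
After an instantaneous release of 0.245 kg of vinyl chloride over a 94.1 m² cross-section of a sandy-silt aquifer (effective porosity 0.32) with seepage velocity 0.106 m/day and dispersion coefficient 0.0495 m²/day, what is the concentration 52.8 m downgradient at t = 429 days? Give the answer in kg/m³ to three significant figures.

0.000265 kg/m³

For an instantaneous plane source, C(x,t) = M/(n_e·A·√(4πDt)) · exp(−(x−vt)²/(4Dt)), with n_e·A the pore (flow) area.
Plume center vt = 0.106 × 429 = 45.474 m, so the well at 52.8 m is 7.326 m downgradient of the peak.
√(4πDt) = 16.34 m, giving peak height M/(n_e·A·√(4πDt)) = 0.245/(0.32 × 94.1 × 16.34) = 0.0004979 kg/m³.
(x−vt)²/(4Dt) = (7.326)²/(4 × 0.0495 × 429) = 0.6318; exp(−0.6318) = 0.5316.
C = 0.0004979 × 0.5316 = 0.000265 kg/m³.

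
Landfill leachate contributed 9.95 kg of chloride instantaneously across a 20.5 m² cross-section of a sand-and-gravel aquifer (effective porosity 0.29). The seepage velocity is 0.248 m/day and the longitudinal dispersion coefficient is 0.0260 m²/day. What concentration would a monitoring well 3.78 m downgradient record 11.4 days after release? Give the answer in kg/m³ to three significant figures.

For an instantaneous plane source, C(x,t) = M/(n_e·A·√(4πDt)) · exp(−(x−vt)²/(4Dt)), with n_e·A the pore (flow) area.
Plume center vt = 0.248 × 11.4 = 2.8272 m, so the well at 3.78 m is 0.9528 m downgradient of the peak.
√(4πDt) = 1.930 m, giving peak height M/(n_e·A·√(4πDt)) = 9.95/(0.29 × 20.5 × 1.930) = 0.8672 kg/m³.
(x−vt)²/(4Dt) = (0.9528)²/(4 × 0.0260 × 11.4) = 0.7657; exp(−0.7657) = 0.4650.
C = 0.8672 × 0.4650 = 0.403 kg/m³.

0.403 kg/m³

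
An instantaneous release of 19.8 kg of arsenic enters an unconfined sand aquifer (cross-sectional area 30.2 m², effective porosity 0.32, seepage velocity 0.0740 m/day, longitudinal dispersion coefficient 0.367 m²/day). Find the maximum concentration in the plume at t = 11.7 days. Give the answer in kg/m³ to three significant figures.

0.279 kg/m³

The peak of an instantaneous 1D plume sits at x = vt; there the Gaussian factor is 1 and C_max = M/(n_e·A·√(4πDt)), where n_e·A is the pore area the mass is dissolved in.
√(4πDt) = √(4π × 0.367 × 11.7) = 7.346 m, so C_max = 19.8/(0.32 × 30.2 × 7.346) = 0.279 kg/m³.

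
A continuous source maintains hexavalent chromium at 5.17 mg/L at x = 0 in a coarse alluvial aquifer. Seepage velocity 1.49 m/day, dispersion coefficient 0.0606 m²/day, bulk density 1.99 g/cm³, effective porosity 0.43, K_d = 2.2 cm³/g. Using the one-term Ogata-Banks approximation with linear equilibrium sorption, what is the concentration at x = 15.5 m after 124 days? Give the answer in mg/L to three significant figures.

4.20 mg/L

Retardation factor R = 1 + ρ_b·K_d/n = 1 + 1.99 × 2.2/0.43 = 11.18.
Sorption retards both mechanisms: v_R = v/R = 0.1333 m/day, D_R = D/R = 0.005420 m²/day.
v_R·t = 0.1333 × 124 = 16.5292 m; 2√(D_R t) = 1.640 m; argument = (15.5 − 16.5292)/1.640 = -0.6276.
C = C₀ × ½·erfc(-0.6276) = 5.17 × 0.8126 = 4.20 mg/L.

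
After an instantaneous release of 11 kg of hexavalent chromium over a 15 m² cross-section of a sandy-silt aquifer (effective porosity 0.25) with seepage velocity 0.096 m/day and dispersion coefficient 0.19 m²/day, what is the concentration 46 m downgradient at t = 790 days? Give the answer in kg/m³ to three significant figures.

0.0153 kg/m³

For an instantaneous plane source, C(x,t) = M/(n_e·A·√(4πDt)) · exp(−(x−vt)²/(4Dt)), with n_e·A the pore (flow) area.
Plume center vt = 0.096 × 790 = 75.84 m, so the well at 46 m is 29.84 m upgradient of the peak.
√(4πDt) = 43.43 m, giving peak height M/(n_e·A·√(4πDt)) = 11/(0.25 × 15 × 43.43) = 0.06754 kg/m³.
(x−vt)²/(4Dt) = (-29.84)²/(4 × 0.19 × 790) = 1.483; exp(−1.483) = 0.2270.
C = 0.06754 × 0.2270 = 0.0153 kg/m³.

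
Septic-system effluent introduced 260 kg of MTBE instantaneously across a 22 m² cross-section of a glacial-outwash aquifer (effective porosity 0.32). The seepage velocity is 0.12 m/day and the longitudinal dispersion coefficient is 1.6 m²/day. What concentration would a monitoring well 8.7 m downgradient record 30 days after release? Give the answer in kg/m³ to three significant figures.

1.31 kg/m³

For an instantaneous plane source, C(x,t) = M/(n_e·A·√(4πDt)) · exp(−(x−vt)²/(4Dt)), with n_e·A the pore (flow) area.
Plume center vt = 0.12 × 30 = 3.6 m, so the well at 8.7 m is 5.1 m downgradient of the peak.
√(4πDt) = 24.56 m, giving peak height M/(n_e·A·√(4πDt)) = 260/(0.32 × 22 × 24.56) = 1.504 kg/m³.
(x−vt)²/(4Dt) = (5.1)²/(4 × 1.6 × 30) = 0.1355; exp(−0.1355) = 0.8733.
C = 1.504 × 0.8733 = 1.31 kg/m³.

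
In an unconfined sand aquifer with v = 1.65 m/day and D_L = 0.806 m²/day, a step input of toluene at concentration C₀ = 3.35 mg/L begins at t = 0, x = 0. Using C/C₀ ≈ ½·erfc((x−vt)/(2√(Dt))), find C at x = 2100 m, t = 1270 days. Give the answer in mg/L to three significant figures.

1.54 mg/L

For a continuous step input, C/C₀ ≈ ½·erfc((x−vt)/(2√(Dt))).
vt = 1.65 × 1270 = 2095.5 m and 2√(Dt) = 2√(0.806 × 1270) = 63.99 m.
Argument (x−vt)/(2√(Dt)) = (2100 − 2095.5)/63.99 = 0.07032; ½·erfc(0.07032) = 0.4604.
C = 3.35 × 0.4604 = 1.54 mg/L.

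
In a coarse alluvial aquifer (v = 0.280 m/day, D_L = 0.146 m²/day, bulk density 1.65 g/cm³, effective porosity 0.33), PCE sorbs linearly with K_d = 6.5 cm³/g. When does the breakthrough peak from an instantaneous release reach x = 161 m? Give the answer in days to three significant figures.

19200 days

Retardation factor R = 1 + ρ_b·K_d/n = 1 + 1.65 × 6.5/0.33 = 33.50.
Sorption retards both mechanisms: v_R = v/R = 0.008358 m/day, D_R = D/R = 0.004358 m²/day.
Peak time from v_R²t² + 2D_R t − x² = 0: t = (√(D_R² + v_R²x²) − D_R)/v_R².
√(D_R² + v_R²x²) = √(0.004358² + 0.008358² × 161²) = 1.346; v_R² = 6.986e-05.
t = (1.346 − 0.004358)/6.986e-05 = 19200 days.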